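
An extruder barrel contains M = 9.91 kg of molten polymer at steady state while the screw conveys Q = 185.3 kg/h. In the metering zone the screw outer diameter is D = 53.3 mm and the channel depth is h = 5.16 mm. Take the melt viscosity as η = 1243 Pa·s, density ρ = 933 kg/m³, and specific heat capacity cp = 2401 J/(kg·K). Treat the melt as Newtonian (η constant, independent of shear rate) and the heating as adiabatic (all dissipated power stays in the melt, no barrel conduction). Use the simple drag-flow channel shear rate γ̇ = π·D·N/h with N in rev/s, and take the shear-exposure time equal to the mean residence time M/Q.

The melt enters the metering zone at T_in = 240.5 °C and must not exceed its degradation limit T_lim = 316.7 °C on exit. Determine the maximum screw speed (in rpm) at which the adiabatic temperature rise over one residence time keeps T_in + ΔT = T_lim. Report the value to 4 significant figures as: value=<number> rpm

Q_s = Q / 3600 = 185.3 / 3600 = 0.0514722 kg/s
t_res = M / Q_s = 9.91 / 0.0514722 = 192.531 s
Geometry in SI: D = 53.3 mm → 0.0533 m, h = 5.16 mm → 0.00516 m
ΔT_a = T_lim − T_in = 316.7 °C − 240.5 °C = 76.2 K
Invert ΔT = ηγ̇²t_res/(ρcp) for γ̇: γ̇_max² = ΔT_a ρ cp / (η t_res) = 76.2·933·2401 / (1243·192.531) = 713.275 s⁻²
γ̇_max = √713.275 = 26.7072 s⁻¹
N_max = γ̇_max·h / (π·D) = 26.7072 · 0.00516 / (π · 0.0533) = 0.823002 rev/s = 49.3801 rpm

value=49.38 rpm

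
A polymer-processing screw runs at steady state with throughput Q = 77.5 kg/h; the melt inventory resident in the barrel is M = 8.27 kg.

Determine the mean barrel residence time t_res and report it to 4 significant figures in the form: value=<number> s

value=384.2 s

Throughput in SI: Q_s = 77.5 kg/h ÷ 3600 s/h = 0.0215278 kg/s
t_res = M / Q_s = 8.27 ÷ 0.0215278 = 384.155 s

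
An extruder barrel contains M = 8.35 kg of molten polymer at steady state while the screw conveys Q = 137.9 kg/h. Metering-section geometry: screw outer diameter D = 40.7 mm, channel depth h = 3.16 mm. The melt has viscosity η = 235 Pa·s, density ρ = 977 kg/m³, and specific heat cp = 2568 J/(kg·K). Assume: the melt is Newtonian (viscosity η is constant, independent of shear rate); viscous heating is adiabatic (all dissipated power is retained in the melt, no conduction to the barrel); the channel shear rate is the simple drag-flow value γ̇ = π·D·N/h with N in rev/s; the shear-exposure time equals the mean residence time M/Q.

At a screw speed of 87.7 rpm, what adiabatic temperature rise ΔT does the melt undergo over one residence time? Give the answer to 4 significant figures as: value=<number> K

value=71.42 K

Throughput in SI: Q_s = 137.9 kg/h ÷ 3600 s/h = 0.0383056 kg/s
t_res = M / Q_s = 8.35 / 0.0383056 = 217.984 s
Geometry in metres: D = 40.7 mm → 0.0407 m, h = 3.16 mm → 0.00316 m; screw speed N = 87.7 rpm = 1.46167 rev/s
γ̇ = π D N / h = (π)(0.0407)(1.46167) / 0.00316 = 59.1433 s⁻¹
ΔT = η·γ̇²·t_res/(ρ·cp) = [235 × 59.1433² × 217.984] / [977 × 2568] = 71.4191 K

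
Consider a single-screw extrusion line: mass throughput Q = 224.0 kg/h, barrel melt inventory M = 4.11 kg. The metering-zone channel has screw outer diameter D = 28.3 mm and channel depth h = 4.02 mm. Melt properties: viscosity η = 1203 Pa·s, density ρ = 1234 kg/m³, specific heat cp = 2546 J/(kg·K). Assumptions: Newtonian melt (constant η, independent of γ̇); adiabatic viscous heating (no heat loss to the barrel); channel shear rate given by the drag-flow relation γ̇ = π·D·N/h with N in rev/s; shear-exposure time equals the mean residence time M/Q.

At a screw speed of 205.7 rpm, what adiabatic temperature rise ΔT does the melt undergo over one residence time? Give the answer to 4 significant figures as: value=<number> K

Q_s = Q / 3600 = 224.0 / 3600 = 0.0622222 kg/s
t_res = M / Q_s = 4.11 / 0.0622222 = 66.0536 s
D = 28.3 mm = 0.0283 m;  h = 4.02 mm = 0.00402 m;  N = 205.7 rpm / 60 = 3.42833 rev/s
Shear rate: γ̇ = πDN/h = π·0.0283·3.42833/0.00402 = 75.8217 s⁻¹
ΔT = η·γ̇²·t_res / (ρ·cp) = 1203 · (75.8217)² · 66.0536 / (1234 · 2546) = 145.404 K

value=145.4 K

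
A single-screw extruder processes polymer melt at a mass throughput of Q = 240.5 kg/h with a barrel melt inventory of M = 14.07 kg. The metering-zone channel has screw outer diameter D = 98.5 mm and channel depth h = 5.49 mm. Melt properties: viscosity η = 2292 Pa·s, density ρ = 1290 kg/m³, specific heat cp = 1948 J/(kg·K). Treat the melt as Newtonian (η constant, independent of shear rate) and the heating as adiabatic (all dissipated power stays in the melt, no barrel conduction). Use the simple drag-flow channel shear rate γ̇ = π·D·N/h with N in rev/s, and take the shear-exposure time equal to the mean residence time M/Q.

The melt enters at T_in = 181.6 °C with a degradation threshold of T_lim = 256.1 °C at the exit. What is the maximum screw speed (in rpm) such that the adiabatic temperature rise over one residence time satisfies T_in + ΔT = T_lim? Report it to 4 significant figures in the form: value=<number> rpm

Convert throughput: Q = 240.5 kg/h = 240.5/3600 = 0.0668056 kg/s
Mean residence time: t_res = M/Q_s = 14.07 kg / 0.0668056 kg/s = 210.611 s
Geometry in SI: D = 98.5 mm → 0.0985 m, h = 5.49 mm → 0.00549 m
Allowable rise: ΔT_a = T_lim − T_in = 256.1 − 181.6 = 74.5 K
γ̇_max² = ΔT_a·ρ·cp / (η·t_res) = [74.5 × 1290 × 1948] / [2292 × 210.611] = 387.828 s⁻²
γ̇_max = √387.828 = 19.6933 s⁻¹
N_max = γ̇_max h / (πD) = 19.6933·0.00549/(π·0.0985) = 0.349386 rev/s → ×60 = 20.9632 rpm

value=20.96 rpm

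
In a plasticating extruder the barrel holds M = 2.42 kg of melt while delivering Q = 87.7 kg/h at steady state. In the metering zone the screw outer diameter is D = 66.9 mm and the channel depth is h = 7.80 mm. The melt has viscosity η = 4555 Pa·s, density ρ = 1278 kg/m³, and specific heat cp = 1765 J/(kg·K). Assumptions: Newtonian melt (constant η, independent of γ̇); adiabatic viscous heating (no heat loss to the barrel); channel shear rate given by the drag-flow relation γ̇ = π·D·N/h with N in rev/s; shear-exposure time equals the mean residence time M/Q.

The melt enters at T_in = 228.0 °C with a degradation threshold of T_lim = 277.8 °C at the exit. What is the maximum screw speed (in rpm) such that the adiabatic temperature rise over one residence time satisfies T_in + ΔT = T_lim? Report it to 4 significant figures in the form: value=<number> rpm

value=35.08 rpm

Convert throughput: Q = 87.7 kg/h = 87.7/3600 = 0.0243611 kg/s
t_res = M / Q_s = 2.42 ÷ 0.0243611 = 99.3387 s
Geometry in SI: D = 66.9 mm → 0.0669 m, h = 7.80 mm → 0.0078 m
ΔT_a = T_lim − T_in = 277.8 − 228.0 = 49.8 K
Invert ΔT = ηγ̇²t_res/(ρcp) for γ̇: γ̇_max² = ΔT_a ρ cp / (η t_res) = 49.8·1278·1765 / (4555·99.3387) = 248.255 s⁻²
Take the square root: γ̇_max = √(248.255) = 15.7561 s⁻¹
N_max = γ̇_max·h / (π·D) = 15.7561 · 0.0078 / (π · 0.0669) = 0.584747 rev/s = 35.0848 rpm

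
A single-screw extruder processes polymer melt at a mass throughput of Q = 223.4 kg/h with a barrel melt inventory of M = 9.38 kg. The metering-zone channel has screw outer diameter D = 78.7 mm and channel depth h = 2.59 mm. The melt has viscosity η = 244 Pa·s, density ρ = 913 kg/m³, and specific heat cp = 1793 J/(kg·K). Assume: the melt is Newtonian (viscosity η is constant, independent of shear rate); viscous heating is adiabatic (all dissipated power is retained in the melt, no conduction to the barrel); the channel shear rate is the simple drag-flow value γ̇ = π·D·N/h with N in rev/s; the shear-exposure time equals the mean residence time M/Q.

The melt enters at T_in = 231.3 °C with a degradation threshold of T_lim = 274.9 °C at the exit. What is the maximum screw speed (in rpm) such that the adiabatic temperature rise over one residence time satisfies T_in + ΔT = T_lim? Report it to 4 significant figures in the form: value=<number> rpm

Convert throughput: Q = 223.4 kg/h = 223.4/3600 = 0.0620556 kg/s
Mean residence time: t_res = M/Q_s = 9.38 kg / 0.0620556 kg/s = 151.155 s
Geometry in SI: D = 78.7 mm → 0.0787 m, h = 2.59 mm → 0.00259 m
Allowable rise: ΔT_a = T_lim − T_in = 274.9 − 231.3 = 43.6 K
γ̇_max² = ΔT_a·ρ·cp/(η·t_res) = 43.6·913·1793/(244·151.155) = 1935.2 s⁻²
γ̇_max = sqrt(1935.2) = 43.9909 s⁻¹
N_max = γ̇_max h / (πD) = 43.9909·0.00259/(π·0.0787) = 0.460827 rev/s → ×60 = 27.6496 rpm

value=27.65 rpm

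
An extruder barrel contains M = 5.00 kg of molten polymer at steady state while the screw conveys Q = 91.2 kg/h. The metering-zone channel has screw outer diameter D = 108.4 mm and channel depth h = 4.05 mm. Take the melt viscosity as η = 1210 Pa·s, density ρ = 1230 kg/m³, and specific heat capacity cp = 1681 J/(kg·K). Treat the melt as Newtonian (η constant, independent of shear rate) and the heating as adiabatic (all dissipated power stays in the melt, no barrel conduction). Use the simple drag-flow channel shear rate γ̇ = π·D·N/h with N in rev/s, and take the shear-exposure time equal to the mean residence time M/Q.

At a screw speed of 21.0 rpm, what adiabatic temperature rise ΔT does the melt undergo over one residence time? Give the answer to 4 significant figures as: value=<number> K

Throughput in SI: Q_s = 91.2 kg/h ÷ 3600 s/h = 0.0253333 kg/s
t_res = M / Q_s = 5.00 / 0.0253333 = 197.368 s
D = 108.4 mm = 0.1084 m;  h = 4.05 mm = 0.00405 m;  N = 21.0 rpm / 60 = 0.35 rev/s
Shear rate: γ̇ = πDN/h = π·0.1084·0.35/0.00405 = 29.4301 s⁻¹
ΔT = η·γ̇²·t_res / (ρ·cp) = 1210 · (29.4301)² · 197.368 / (1230 · 1681) = 100.04 K

value=100.0 K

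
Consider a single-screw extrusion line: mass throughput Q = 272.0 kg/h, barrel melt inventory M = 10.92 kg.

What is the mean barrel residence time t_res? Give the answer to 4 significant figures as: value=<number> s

Convert throughput: Q = 272.0 kg/h = 272.0/3600 = 0.0755556 kg/s
Mean residence time: t_res = M/Q_s = 10.92 kg / 0.0755556 kg/s = 144.529 s

value=144.5 s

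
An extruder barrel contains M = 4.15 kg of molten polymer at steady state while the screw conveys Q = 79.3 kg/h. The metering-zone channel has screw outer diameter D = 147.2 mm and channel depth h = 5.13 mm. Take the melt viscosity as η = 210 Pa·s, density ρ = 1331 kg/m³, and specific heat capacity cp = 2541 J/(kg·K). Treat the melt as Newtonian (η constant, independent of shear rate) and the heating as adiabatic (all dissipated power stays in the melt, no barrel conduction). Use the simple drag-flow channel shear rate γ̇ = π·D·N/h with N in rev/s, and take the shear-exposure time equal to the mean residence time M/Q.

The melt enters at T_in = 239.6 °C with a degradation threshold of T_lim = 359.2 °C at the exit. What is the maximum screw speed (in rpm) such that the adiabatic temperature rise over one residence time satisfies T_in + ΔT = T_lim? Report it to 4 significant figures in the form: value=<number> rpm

Convert throughput: Q = 79.3 kg/h = 79.3/3600 = 0.0220278 kg/s
t_res = M / Q_s = 4.15 ÷ 0.0220278 = 188.398 s
Geometry in SI: D = 147.2 mm → 0.1472 m, h = 5.13 mm → 0.00513 m
Allowable rise: ΔT_a = T_lim − T_in = 359.2 − 239.6 = 119.6 K
γ̇_max² = ΔT_a·ρ·cp/(η·t_res) = 119.6·1331·2541/(210·188.398) = 10223.9 s⁻²
Take the square root: γ̇_max = √(10223.9) = 101.113 s⁻¹
Solve γ̇ = πDN/h for N: N_max = γ̇_max·h/(π·D) = 101.113 × 0.00513 / (π × 0.1472) = 1.12168 rev/s = 67.3007 rpm

value=67.30 rpm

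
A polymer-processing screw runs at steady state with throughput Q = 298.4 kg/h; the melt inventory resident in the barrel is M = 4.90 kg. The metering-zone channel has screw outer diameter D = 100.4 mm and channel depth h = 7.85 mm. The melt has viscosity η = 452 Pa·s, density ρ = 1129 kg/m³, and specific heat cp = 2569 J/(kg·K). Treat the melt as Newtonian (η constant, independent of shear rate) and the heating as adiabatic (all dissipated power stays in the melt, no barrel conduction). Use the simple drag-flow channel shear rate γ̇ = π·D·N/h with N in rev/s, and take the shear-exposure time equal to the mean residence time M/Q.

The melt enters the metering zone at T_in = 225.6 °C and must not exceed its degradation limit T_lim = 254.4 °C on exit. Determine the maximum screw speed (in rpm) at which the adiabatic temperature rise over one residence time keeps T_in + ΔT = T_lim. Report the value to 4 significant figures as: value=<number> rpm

Convert throughput: Q = 298.4 kg/h = 298.4/3600 = 0.0828889 kg/s
t_res = M / Q_s = 4.90 / 0.0828889 = 59.1153 s
D = 100.4 mm = 0.1004 m;  h = 7.85 mm = 0.00785 m
ΔT_a = T_lim − T_in = 254.4 °C − 225.6 °C = 28.8 K
γ̇_max² = ΔT_a·ρ·cp/(η·t_res) = 28.8·1129·2569/(452·59.1153) = 3126.17 s⁻²
Take the square root: γ̇_max = √(3126.17) = 55.9121 s⁻¹
N_max = γ̇_max·h / (π·D) = 55.9121 · 0.00785 / (π · 0.1004) = 1.39153 rev/s = 83.4917 rpm

value=83.49 rpm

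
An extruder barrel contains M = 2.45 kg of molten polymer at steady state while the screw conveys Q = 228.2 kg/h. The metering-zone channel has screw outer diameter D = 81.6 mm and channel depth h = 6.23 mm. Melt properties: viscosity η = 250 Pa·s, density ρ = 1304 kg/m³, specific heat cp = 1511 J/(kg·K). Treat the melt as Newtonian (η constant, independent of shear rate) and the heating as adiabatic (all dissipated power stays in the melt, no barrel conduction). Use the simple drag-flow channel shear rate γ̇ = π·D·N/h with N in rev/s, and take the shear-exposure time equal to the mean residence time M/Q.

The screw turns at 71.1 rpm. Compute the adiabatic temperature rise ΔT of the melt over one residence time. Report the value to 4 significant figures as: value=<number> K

Throughput in SI: Q_s = 228.2 kg/h ÷ 3600 s/h = 0.0633889 kg/s
t_res = M / Q_s = 2.45 ÷ 0.0633889 = 38.6503 s
Geometry in metres: D = 81.6 mm → 0.0816 m, h = 6.23 mm → 0.00623 m; screw speed N = 71.1 rpm = 1.185 rev/s
γ̇ = π·D·N / h = π · 0.0816 · 1.185 / 0.00623 = 48.7607 s⁻¹
Adiabatic rise: ΔT = η γ̇² t_res / (ρ cp) = 250·(48.7607)²·38.6503 / (1304·1511) = 11.6598 K

value=11.66 K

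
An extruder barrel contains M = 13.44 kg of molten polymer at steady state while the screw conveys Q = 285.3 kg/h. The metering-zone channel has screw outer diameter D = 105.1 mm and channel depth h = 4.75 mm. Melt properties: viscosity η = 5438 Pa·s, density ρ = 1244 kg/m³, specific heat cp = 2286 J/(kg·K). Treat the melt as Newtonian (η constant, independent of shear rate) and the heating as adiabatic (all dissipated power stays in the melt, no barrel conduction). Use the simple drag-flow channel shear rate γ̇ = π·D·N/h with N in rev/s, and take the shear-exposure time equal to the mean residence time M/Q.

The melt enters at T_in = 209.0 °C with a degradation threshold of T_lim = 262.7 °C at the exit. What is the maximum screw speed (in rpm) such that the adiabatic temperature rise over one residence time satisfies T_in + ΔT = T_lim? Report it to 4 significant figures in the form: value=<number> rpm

value=11.11 rpm

Convert throughput: Q = 285.3 kg/h = 285.3/3600 = 0.07925 kg/s
Mean residence time: t_res = M/Q_s = 13.44 kg / 0.07925 kg/s = 169.59 s
D = 105.1 mm = 0.1051 m;  h = 4.75 mm = 0.00475 m
ΔT_a = T_lim − T_in = 262.7 °C − 209.0 °C = 53.7 K
γ̇_max² = ΔT_a·ρ·cp / (η·t_res) = [53.7 × 1244 × 2286] / [5438 × 169.59] = 165.589 s⁻²
γ̇_max = √165.589 = 12.8681 s⁻¹
N_max = γ̇_max h / (πD) = 12.8681·0.00475/(π·0.1051) = 0.185122 rev/s → ×60 = 11.1073 rpm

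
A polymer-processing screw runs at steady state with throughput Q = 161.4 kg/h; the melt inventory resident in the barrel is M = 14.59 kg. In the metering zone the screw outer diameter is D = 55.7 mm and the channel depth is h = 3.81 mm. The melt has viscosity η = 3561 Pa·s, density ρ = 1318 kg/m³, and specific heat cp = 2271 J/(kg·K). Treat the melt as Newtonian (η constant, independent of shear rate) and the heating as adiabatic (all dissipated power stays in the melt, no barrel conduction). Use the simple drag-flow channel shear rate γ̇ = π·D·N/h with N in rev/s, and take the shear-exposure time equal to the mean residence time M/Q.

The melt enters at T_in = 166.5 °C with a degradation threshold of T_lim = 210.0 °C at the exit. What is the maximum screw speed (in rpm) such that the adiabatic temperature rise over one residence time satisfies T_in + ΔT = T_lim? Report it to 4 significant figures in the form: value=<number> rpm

value=13.85 rpm

Q_s = Q / 3600 = 161.4 / 3600 = 0.0448333 kg/s
Mean residence time: t_res = M/Q_s = 14.59 kg / 0.0448333 kg/s = 325.428 s
Convert to metres: D = 0.0557 m, h = 0.00381 m
ΔT_a = T_lim − T_in = 210.0 − 166.5 = 43.5 K
γ̇_max² = ΔT_a·ρ·cp / (η·t_res) = [43.5 × 1318 × 2271] / [3561 × 325.428] = 112.356 s⁻²
γ̇_max = √112.356 = 10.5998 s⁻¹
N_max = γ̇_max·h / (π·D) = 10.5998 · 0.00381 / (π · 0.0557) = 0.23079 rev/s = 13.8474 rpm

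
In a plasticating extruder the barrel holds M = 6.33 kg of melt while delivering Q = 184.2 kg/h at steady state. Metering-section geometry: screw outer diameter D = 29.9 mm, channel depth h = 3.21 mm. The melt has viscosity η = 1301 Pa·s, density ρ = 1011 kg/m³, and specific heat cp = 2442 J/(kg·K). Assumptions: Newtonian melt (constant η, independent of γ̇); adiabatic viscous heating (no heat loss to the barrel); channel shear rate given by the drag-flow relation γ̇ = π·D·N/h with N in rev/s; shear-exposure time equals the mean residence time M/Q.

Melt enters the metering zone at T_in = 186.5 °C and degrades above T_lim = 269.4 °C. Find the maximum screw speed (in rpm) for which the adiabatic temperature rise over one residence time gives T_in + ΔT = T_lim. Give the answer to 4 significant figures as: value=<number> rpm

Q_s = Q / 3600 = 184.2 / 3600 = 0.0511667 kg/s
t_res = M / Q_s = 6.33 ÷ 0.0511667 = 123.713 s
Convert to metres: D = 0.0299 m, h = 0.00321 m
ΔT_a = T_lim − T_in = 269.4 °C − 186.5 °C = 82.9 K
γ̇_max² = ΔT_a·ρ·cp/(η·t_res) = 82.9·1011·2442/(1301·123.713) = 1271.62 s⁻²
γ̇_max = √1271.62 = 35.6598 s⁻¹
N_max = γ̇_max·h / (π·D) = 35.6598 · 0.00321 / (π · 0.0299) = 1.2186 rev/s = 73.1163 rpm

value=73.12 rpm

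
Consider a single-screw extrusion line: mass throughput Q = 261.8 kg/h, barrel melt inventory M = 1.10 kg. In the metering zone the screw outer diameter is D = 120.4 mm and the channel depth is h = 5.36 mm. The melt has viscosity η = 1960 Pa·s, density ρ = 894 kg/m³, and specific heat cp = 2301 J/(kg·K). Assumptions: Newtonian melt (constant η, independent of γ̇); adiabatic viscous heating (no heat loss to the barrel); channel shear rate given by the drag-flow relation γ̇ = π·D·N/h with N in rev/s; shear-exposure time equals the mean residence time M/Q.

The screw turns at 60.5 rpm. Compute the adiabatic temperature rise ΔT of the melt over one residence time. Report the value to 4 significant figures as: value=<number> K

Throughput in SI: Q_s = 261.8 kg/h ÷ 3600 s/h = 0.0727222 kg/s
Mean residence time: t_res = M/Q_s = 1.10 kg / 0.0727222 kg/s = 15.1261 s
D = 120.4 mm = 0.1204 m;  h = 5.36 mm = 0.00536 m;  N = 60.5 rpm / 60 = 1.00833 rev/s
γ̇ = π·D·N / h = π · 0.1204 · 1.00833 / 0.00536 = 71.1567 s⁻¹
ΔT = η·γ̇²·t_res / (ρ·cp) = 1960 · (71.1567)² · 15.1261 / (894 · 2301) = 72.9724 K

value=72.97 K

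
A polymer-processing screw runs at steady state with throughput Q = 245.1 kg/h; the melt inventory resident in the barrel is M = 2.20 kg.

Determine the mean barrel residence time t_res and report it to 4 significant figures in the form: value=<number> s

value=32.31 s

Convert throughput: Q = 245.1 kg/h = 245.1/3600 = 0.0680833 kg/s
Mean residence time: t_res = M/Q_s = 2.20 kg / 0.0680833 kg/s = 32.3133 s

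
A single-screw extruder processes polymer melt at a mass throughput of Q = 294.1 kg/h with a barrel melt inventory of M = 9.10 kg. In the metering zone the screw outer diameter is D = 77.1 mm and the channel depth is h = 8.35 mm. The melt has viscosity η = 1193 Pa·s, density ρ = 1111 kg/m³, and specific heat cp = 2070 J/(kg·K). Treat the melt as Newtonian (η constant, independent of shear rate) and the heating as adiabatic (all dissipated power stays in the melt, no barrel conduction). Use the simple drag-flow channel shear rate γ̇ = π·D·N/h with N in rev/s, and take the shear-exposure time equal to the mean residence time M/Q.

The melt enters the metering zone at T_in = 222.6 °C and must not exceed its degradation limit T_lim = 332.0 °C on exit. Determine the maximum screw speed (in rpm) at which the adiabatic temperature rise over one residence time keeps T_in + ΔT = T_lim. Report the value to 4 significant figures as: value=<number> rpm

value=90.00 rpm

Throughput in SI: Q_s = 294.1 kg/h ÷ 3600 s/h = 0.0816944 kg/s
Mean residence time: t_res = M/Q_s = 9.10 kg / 0.0816944 kg/s = 111.391 s
D = 77.1 mm = 0.0771 m;  h = 8.35 mm = 0.00835 m
ΔT_a = T_lim − T_in = 332.0 − 222.6 = 109.4 K
γ̇_max² = ΔT_a·ρ·cp / (η·t_res) = [109.4 × 1111 × 2070] / [1193 × 111.391] = 1893.27 s⁻²
γ̇_max = √1893.27 = 43.5117 s⁻¹
N_max = γ̇_max·h / (π·D) = 43.5117 · 0.00835 / (π · 0.0771) = 1.49999 rev/s = 89.9994 rpm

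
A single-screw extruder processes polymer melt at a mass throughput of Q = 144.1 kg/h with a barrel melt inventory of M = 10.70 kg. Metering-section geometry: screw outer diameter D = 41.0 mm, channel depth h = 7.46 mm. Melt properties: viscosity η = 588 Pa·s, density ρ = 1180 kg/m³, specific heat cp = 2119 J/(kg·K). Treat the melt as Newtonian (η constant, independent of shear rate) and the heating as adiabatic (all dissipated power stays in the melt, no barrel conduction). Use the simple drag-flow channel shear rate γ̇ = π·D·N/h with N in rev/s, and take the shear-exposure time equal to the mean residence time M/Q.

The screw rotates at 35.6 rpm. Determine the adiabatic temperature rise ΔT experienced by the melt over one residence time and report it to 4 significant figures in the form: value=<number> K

value=6.597 K

Throughput in SI: Q_s = 144.1 kg/h ÷ 3600 s/h = 0.0400278 kg/s
t_res = M / Q_s = 10.70 / 0.0400278 = 267.314 s
Geometry in metres: D = 41.0 mm → 0.041 m, h = 7.46 mm → 0.00746 m; screw speed N = 35.6 rpm = 0.593333 rev/s
γ̇ = π·D·N / h = π · 0.041 · 0.593333 / 0.00746 = 10.2446 s⁻¹
Adiabatic rise: ΔT = η γ̇² t_res / (ρ cp) = 588·(10.2446)²·267.314 / (1180·2119) = 6.59742 K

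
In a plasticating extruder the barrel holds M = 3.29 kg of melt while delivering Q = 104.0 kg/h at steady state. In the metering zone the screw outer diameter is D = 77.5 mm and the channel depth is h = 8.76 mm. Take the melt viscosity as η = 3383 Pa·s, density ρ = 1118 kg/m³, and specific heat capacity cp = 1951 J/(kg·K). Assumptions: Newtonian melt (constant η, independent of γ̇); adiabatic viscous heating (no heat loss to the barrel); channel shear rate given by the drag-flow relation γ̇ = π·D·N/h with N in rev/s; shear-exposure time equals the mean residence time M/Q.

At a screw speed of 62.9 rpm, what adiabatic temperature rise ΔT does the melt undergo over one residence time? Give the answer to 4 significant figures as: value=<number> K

Throughput in SI: Q_s = 104.0 kg/h ÷ 3600 s/h = 0.0288889 kg/s
t_res = M / Q_s = 3.29 / 0.0288889 = 113.885 s
D = 77.5 mm = 0.0775 m;  h = 8.76 mm = 0.00876 m;  N = 62.9 rpm / 60 = 1.04833 rev/s
γ̇ = π·D·N / h = π · 0.0775 · 1.04833 / 0.00876 = 29.1371 s⁻¹
ΔT = η·γ̇²·t_res/(ρ·cp) = [3383 × 29.1371² × 113.885] / [1118 × 1951] = 149.955 K

value=150.0 K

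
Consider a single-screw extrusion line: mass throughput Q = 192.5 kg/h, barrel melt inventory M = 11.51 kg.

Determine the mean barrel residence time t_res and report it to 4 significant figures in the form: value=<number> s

Convert throughput: Q = 192.5 kg/h = 192.5/3600 = 0.0534722 kg/s
t_res = M / Q_s = 11.51 / 0.0534722 = 215.252 s

value=215.3 s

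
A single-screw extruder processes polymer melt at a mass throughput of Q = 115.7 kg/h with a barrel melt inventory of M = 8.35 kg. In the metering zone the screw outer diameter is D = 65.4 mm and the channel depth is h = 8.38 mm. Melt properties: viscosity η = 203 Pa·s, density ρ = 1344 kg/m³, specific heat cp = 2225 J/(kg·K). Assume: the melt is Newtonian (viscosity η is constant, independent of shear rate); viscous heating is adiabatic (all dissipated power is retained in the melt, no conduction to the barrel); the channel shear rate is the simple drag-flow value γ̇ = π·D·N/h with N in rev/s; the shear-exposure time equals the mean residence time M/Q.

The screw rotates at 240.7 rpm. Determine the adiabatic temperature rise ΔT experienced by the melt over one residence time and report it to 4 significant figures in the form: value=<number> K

Throughput in SI: Q_s = 115.7 kg/h ÷ 3600 s/h = 0.0321389 kg/s
t_res = M / Q_s = 8.35 / 0.0321389 = 259.81 s
D = 65.4 mm = 0.0654 m;  h = 8.38 mm = 0.00838 m;  N = 240.7 rpm / 60 = 4.01167 rev/s
Shear rate: γ̇ = πDN/h = π·0.0654·4.01167/0.00838 = 98.3577 s⁻¹
ΔT = η·γ̇²·t_res/(ρ·cp) = [203 × 98.3577² × 259.81] / [1344 × 2225] = 170.624 K

value=170.6 K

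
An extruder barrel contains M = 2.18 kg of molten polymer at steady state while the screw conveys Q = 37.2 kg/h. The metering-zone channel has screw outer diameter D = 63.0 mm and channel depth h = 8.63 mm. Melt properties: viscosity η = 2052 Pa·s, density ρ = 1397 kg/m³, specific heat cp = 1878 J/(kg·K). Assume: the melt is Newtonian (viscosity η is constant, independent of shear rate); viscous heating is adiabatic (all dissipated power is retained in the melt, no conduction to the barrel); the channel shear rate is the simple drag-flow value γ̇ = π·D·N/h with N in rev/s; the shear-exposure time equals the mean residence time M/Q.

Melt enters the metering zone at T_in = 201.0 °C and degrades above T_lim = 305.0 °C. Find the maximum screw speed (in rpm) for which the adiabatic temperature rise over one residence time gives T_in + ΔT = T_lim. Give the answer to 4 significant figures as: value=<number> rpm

value=65.68 rpm

Convert throughput: Q = 37.2 kg/h = 37.2/3600 = 0.0103333 kg/s
t_res = M / Q_s = 2.18 ÷ 0.0103333 = 210.968 s
Geometry in SI: D = 63.0 mm → 0.063 m, h = 8.63 mm → 0.00863 m
ΔT_a = T_lim − T_in = 305.0 °C − 201.0 °C = 104 K
Invert ΔT = ηγ̇²t_res/(ρcp) for γ̇: γ̇_max² = ΔT_a ρ cp / (η t_res) = 104·1397·1878 / (2052·210.968) = 630.278 s⁻²
γ̇_max = √630.278 = 25.1053 s⁻¹
Solve γ̇ = πDN/h for N: N_max = γ̇_max·h/(π·D) = 25.1053 × 0.00863 / (π × 0.063) = 1.09468 rev/s = 65.6807 rpm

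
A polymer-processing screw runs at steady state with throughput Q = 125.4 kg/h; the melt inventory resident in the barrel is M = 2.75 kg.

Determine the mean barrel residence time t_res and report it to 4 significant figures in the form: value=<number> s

Convert throughput: Q = 125.4 kg/h = 125.4/3600 = 0.0348333 kg/s
Mean residence time: t_res = M/Q_s = 2.75 kg / 0.0348333 kg/s = 78.9474 s

value=78.95 s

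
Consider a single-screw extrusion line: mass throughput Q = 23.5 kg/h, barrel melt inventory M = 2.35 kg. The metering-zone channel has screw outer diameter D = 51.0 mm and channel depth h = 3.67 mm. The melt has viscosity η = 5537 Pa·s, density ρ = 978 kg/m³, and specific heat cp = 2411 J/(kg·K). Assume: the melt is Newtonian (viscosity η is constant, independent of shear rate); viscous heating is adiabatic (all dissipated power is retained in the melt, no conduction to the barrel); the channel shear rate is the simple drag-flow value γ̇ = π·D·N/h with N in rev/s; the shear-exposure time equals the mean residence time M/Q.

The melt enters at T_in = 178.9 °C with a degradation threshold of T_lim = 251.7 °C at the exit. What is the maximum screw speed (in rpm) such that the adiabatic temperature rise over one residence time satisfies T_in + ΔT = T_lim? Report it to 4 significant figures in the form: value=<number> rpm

Convert throughput: Q = 23.5 kg/h = 23.5/3600 = 0.00652778 kg/s
t_res = M / Q_s = 2.35 ÷ 0.00652778 = 360 s
Geometry in SI: D = 51.0 mm → 0.051 m, h = 3.67 mm → 0.00367 m
ΔT_a = T_lim − T_in = 251.7 °C − 178.9 °C = 72.8 K
Invert ΔT = ηγ̇²t_res/(ρcp) for γ̇: γ̇_max² = ΔT_a ρ cp / (η t_res) = 72.8·978·2411 / (5537·360) = 86.1173 s⁻²
γ̇_max = √86.1173 = 9.27994 s⁻¹
N_max = γ̇_max·h / (π·D) = 9.27994 · 0.00367 / (π · 0.051) = 0.212565 rev/s = 12.7539 rpm

value=12.75 rpm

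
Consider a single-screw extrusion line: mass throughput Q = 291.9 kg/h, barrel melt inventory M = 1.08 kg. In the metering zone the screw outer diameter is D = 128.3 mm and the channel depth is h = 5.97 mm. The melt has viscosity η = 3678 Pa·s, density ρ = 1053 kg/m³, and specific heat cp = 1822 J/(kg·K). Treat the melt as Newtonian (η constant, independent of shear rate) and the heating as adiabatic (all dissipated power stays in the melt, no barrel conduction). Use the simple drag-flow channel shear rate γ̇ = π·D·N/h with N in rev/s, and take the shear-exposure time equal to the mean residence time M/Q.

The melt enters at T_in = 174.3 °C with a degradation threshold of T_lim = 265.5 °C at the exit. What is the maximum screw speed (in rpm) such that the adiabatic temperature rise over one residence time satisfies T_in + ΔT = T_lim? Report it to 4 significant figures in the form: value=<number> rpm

Q_s = Q / 3600 = 291.9 / 3600 = 0.0810833 kg/s
Mean residence time: t_res = M/Q_s = 1.08 kg / 0.0810833 kg/s = 13.3196 s
D = 128.3 mm = 0.1283 m;  h = 5.97 mm = 0.00597 m
Allowable rise: ΔT_a = T_lim − T_in = 265.5 − 174.3 = 91.2 K
γ̇_max² = ΔT_a·ρ·cp / (η·t_res) = [91.2 × 1053 × 1822] / [3678 × 13.3196] = 3571.64 s⁻²
Take the square root: γ̇_max = √(3571.64) = 59.7632 s⁻¹
Solve γ̇ = πDN/h for N: N_max = γ̇_max·h/(π·D) = 59.7632 × 0.00597 / (π × 0.1283) = 0.88518 rev/s = 53.1108 rpm

value=53.11 rpm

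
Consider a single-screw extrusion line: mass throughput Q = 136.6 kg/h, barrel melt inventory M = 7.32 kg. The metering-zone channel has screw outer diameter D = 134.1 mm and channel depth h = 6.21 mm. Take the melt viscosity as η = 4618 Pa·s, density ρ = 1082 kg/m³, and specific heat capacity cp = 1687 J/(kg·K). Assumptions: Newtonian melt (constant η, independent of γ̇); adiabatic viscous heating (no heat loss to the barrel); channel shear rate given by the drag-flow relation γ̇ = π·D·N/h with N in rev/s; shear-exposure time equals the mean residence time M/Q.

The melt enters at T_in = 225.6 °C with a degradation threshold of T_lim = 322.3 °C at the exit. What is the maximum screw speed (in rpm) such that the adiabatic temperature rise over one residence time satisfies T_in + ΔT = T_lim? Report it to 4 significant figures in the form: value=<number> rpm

value=12.45 rpm

Convert throughput: Q = 136.6 kg/h = 136.6/3600 = 0.0379444 kg/s
t_res = M / Q_s = 7.32 / 0.0379444 = 192.914 s
Convert to metres: D = 0.1341 m, h = 0.00621 m
Allowable rise: ΔT_a = T_lim − T_in = 322.3 − 225.6 = 96.7 K
γ̇_max² = ΔT_a·ρ·cp/(η·t_res) = 96.7·1082·1687/(4618·192.914) = 198.131 s⁻²
γ̇_max = √198.131 = 14.0759 s⁻¹
N_max = γ̇_max·h / (π·D) = 14.0759 · 0.00621 / (π · 0.1341) = 0.207486 rev/s = 12.4492 rpm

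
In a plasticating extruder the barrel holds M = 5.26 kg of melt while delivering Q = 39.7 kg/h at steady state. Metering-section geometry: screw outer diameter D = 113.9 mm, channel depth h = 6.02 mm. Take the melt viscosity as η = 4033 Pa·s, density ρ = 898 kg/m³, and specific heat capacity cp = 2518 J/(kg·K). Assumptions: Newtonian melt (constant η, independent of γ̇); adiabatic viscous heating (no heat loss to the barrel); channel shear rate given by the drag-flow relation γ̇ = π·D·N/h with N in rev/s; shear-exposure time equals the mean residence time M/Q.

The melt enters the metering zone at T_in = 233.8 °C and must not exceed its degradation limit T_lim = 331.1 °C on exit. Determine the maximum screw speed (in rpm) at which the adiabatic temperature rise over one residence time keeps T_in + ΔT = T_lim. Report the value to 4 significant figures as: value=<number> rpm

Throughput in SI: Q_s = 39.7 kg/h ÷ 3600 s/h = 0.0110278 kg/s
t_res = M / Q_s = 5.26 ÷ 0.0110278 = 476.977 s
Geometry in SI: D = 113.9 mm → 0.1139 m, h = 6.02 mm → 0.00602 m
Allowable rise: ΔT_a = T_lim − T_in = 331.1 − 233.8 = 97.3 K
Invert ΔT = ηγ̇²t_res/(ρcp) for γ̇: γ̇_max² = ΔT_a ρ cp / (η t_res) = 97.3·898·2518 / (4033·476.977) = 114.372 s⁻²
Take the square root: γ̇_max = √(114.372) = 10.6945 s⁻¹
N_max = γ̇_max·h / (π·D) = 10.6945 · 0.00602 / (π · 0.1139) = 0.179921 rev/s = 10.7953 rpm

value=10.80 rpm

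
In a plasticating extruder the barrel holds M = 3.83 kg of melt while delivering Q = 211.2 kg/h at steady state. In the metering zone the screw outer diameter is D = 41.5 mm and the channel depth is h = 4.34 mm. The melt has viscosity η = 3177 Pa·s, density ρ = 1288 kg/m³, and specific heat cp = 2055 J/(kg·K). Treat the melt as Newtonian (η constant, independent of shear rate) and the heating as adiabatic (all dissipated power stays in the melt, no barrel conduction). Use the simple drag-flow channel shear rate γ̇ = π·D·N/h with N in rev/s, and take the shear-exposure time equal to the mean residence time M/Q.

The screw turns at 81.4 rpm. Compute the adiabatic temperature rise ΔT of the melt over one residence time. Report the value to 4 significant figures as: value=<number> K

value=130.2 K

Q_s = Q / 3600 = 211.2 / 3600 = 0.0586667 kg/s
t_res = M / Q_s = 3.83 / 0.0586667 = 65.2841 s
Geometry in metres: D = 41.5 mm → 0.0415 m, h = 4.34 mm → 0.00434 m; screw speed N = 81.4 rpm = 1.35667 rev/s
γ̇ = π D N / h = (π)(0.0415)(1.35667) / 0.00434 = 40.755 s⁻¹
ΔT = η·γ̇²·t_res/(ρ·cp) = [3177 × 40.755² × 65.2841] / [1288 × 2055] = 130.155 K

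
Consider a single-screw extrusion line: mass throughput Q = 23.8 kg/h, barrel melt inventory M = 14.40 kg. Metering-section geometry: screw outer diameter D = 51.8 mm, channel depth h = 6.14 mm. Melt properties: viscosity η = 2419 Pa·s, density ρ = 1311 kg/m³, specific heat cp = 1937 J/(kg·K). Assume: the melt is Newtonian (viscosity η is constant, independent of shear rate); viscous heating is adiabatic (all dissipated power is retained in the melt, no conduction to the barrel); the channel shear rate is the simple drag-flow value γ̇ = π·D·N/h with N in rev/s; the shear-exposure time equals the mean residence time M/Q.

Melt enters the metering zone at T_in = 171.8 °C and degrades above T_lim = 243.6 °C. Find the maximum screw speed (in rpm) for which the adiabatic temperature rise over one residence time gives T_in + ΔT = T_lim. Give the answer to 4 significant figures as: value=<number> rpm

value=13.32 rpm

Throughput in SI: Q_s = 23.8 kg/h ÷ 3600 s/h = 0.00661111 kg/s
t_res = M / Q_s = 14.40 ÷ 0.00661111 = 2178.15 s
Convert to metres: D = 0.0518 m, h = 0.00614 m
ΔT_a = T_lim − T_in = 243.6 °C − 171.8 °C = 71.8 K
γ̇_max² = ΔT_a·ρ·cp/(η·t_res) = 71.8·1311·1937/(2419·2178.15) = 34.6045 s⁻²
γ̇_max = √34.6045 = 5.88256 s⁻¹
Solve γ̇ = πDN/h for N: N_max = γ̇_max·h/(π·D) = 5.88256 × 0.00614 / (π × 0.0518) = 0.22195 rev/s = 13.317 rpm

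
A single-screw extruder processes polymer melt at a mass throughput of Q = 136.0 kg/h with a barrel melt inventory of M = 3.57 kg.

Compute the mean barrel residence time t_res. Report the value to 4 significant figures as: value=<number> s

value=94.50 s

Q_s = Q / 3600 = 136.0 / 3600 = 0.0377778 kg/s
t_res = M / Q_s = 3.57 ÷ 0.0377778 = 94.5 s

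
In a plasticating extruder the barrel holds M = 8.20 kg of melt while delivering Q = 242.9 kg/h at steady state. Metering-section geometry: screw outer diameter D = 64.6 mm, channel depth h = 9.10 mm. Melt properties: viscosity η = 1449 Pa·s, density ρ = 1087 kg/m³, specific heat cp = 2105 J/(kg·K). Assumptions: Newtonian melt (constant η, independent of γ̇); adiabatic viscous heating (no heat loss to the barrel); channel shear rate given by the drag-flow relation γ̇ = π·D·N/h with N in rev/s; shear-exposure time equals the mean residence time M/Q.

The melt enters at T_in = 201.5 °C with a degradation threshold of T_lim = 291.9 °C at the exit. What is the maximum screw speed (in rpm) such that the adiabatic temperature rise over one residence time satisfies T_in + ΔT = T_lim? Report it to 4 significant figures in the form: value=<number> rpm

value=92.21 rpm

Convert throughput: Q = 242.9 kg/h = 242.9/3600 = 0.0674722 kg/s
t_res = M / Q_s = 8.20 ÷ 0.0674722 = 121.531 s
Convert to metres: D = 0.0646 m, h = 0.0091 m
Allowable rise: ΔT_a = T_lim − T_in = 291.9 − 201.5 = 90.4 K
Invert ΔT = ηγ̇²t_res/(ρcp) for γ̇: γ̇_max² = ΔT_a ρ cp / (η t_res) = 90.4·1087·2105 / (1449·121.531) = 1174.61 s⁻²
γ̇_max = √1174.61 = 34.2726 s⁻¹
Solve γ̇ = πDN/h for N: N_max = γ̇_max·h/(π·D) = 34.2726 × 0.0091 / (π × 0.0646) = 1.53676 rev/s = 92.2055 rpm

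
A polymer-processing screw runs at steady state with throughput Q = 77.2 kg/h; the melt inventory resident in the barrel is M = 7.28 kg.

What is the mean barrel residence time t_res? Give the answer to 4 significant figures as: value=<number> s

Throughput in SI: Q_s = 77.2 kg/h ÷ 3600 s/h = 0.0214444 kg/s
t_res = M / Q_s = 7.28 / 0.0214444 = 339.482 s

value=339.5 s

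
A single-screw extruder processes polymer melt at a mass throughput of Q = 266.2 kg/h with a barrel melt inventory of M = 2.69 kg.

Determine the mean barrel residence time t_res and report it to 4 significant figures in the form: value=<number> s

value=36.38 s

Q_s = Q / 3600 = 266.2 / 3600 = 0.0739444 kg/s
Mean residence time: t_res = M/Q_s = 2.69 kg / 0.0739444 kg/s = 36.3787 s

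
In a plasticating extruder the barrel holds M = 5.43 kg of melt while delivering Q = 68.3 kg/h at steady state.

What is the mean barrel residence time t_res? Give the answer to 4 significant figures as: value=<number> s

Throughput in SI: Q_s = 68.3 kg/h ÷ 3600 s/h = 0.0189722 kg/s
t_res = M / Q_s = 5.43 / 0.0189722 = 286.208 s

value=286.2 s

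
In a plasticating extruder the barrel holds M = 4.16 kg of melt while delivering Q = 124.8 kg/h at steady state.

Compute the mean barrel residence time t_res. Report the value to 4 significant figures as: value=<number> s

Q_s = Q / 3600 = 124.8 / 3600 = 0.0346667 kg/s
Mean residence time: t_res = M/Q_s = 4.16 kg / 0.0346667 kg/s = 120 s

value=120.0 s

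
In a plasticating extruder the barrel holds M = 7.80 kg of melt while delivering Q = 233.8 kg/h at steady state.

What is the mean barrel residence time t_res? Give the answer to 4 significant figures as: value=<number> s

Throughput in SI: Q_s = 233.8 kg/h ÷ 3600 s/h = 0.0649444 kg/s
t_res = M / Q_s = 7.80 / 0.0649444 = 120.103 s

value=120.1 s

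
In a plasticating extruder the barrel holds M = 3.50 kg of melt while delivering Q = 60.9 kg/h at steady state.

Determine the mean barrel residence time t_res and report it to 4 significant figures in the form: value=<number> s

value=206.9 s

Q_s = Q / 3600 = 60.9 / 3600 = 0.0169167 kg/s
t_res = M / Q_s = 3.50 / 0.0169167 = 206.897 s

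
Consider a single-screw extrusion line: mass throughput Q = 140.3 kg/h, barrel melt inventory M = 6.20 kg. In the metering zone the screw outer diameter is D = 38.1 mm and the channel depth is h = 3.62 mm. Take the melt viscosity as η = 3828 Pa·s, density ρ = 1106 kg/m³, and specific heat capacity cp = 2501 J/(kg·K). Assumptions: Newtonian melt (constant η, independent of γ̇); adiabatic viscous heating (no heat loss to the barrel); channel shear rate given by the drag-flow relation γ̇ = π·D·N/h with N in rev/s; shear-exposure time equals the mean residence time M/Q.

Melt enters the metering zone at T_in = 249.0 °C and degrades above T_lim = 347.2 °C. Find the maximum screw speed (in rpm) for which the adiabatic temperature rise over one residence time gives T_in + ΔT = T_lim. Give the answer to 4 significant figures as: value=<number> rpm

value=38.32 rpm

Q_s = Q / 3600 = 140.3 / 3600 = 0.0389722 kg/s
Mean residence time: t_res = M/Q_s = 6.20 kg / 0.0389722 kg/s = 159.088 s
Convert to metres: D = 0.0381 m, h = 0.00362 m
ΔT_a = T_lim − T_in = 347.2 °C − 249.0 °C = 98.2 K
γ̇_max² = ΔT_a·ρ·cp/(η·t_res) = 98.2·1106·2501/(3828·159.088) = 446.038 s⁻²
Take the square root: γ̇_max = √(446.038) = 21.1196 s⁻¹
Solve γ̇ = πDN/h for N: N_max = γ̇_max·h/(π·D) = 21.1196 × 0.00362 / (π × 0.0381) = 0.638733 rev/s = 38.324 rpm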